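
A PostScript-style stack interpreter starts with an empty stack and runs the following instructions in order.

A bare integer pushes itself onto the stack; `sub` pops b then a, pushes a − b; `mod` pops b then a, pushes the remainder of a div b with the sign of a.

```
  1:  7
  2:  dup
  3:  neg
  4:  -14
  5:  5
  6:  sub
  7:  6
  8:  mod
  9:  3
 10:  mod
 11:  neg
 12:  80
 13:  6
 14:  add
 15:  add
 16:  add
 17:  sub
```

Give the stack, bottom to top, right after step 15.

[7, -7, 87]

7   → 7
dup → 7 7
neg → 7 -7
-14 → 7 -7 -14
5   → 7 -7 -14 5
sub → 7 -7 -19
6   → 7 -7 -19 6
mod → 7 -7 -1
3   → 7 -7 -1 3
mod → 7 -7 -1
neg → 7 -7 1
80  → 7 -7 1 80
6   → 7 -7 1 80 6
add → 7 -7 1 86
add → 7 -7 87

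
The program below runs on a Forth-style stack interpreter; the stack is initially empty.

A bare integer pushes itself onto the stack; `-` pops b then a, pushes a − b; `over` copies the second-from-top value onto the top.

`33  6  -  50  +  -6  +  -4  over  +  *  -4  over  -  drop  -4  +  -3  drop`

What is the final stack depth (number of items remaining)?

33   → 33
6    → 33 6
-    → 27
50   → 27 50
+    → 77
-6   → 77 -6
+    → 71
-4   → 71 -4
over → 71 -4 71
+    → 71 67
*    → 4757
-4   → 4757 -4
over → 4757 -4 4757
-    → 4757 -4761
drop → 4757
-4   → 4757 -4
+    → 4753
-3   → 4753 -3
drop → 4753

1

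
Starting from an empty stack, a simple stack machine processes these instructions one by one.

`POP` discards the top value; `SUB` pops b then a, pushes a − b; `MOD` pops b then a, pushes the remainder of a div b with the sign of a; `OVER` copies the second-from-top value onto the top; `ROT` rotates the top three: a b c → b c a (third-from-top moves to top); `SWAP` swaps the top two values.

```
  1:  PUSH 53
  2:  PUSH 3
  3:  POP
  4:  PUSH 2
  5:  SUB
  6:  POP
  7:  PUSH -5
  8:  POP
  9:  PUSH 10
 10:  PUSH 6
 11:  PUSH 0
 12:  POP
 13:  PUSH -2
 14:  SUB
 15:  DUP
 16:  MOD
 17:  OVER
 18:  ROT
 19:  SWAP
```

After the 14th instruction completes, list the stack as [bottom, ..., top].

PUSH 53  53
PUSH 3   53 3
POP      53
PUSH 2   53 2
SUB      51
POP      (empty)
PUSH -5  -5
POP      (empty)
PUSH 10  10
PUSH 6   10 6
PUSH 0   10 6 0
POP      10 6
PUSH -2  10 6 -2
SUB      10 8

[10, 8]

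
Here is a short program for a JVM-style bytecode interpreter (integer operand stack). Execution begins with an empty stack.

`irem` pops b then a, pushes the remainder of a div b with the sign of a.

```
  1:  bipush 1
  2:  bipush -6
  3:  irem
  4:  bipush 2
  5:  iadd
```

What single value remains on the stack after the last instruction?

3

bipush 1  -> [1]
bipush -6 -> [1, -6]
irem      -> [1]
bipush 2  -> [1, 2]
iadd      -> [3]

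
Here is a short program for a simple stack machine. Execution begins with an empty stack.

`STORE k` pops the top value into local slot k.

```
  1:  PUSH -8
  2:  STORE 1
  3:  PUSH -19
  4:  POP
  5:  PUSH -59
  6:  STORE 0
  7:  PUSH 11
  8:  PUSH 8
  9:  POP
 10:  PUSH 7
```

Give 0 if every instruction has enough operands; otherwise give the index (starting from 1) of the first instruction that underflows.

0

PUSH -8  -> -8
STORE 1  -> (empty)
PUSH -19 -> -19
POP      -> (empty)
PUSH -59 -> -59
STORE 0  -> (empty)
PUSH 11  -> 11
PUSH 8   -> 11 8
POP      -> 11
PUSH 7   -> 11 7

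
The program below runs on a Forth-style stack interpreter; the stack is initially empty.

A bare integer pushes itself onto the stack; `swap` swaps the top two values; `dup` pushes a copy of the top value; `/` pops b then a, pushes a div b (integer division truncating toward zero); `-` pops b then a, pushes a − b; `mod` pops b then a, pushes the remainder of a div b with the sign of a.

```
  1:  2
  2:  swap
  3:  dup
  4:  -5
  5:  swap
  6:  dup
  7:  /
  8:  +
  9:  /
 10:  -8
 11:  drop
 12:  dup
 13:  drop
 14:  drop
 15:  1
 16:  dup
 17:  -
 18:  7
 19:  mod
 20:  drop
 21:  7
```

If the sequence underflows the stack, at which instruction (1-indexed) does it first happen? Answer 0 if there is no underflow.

2 : 2
swap  — needs 2 operands, stack has 1 → underflow

2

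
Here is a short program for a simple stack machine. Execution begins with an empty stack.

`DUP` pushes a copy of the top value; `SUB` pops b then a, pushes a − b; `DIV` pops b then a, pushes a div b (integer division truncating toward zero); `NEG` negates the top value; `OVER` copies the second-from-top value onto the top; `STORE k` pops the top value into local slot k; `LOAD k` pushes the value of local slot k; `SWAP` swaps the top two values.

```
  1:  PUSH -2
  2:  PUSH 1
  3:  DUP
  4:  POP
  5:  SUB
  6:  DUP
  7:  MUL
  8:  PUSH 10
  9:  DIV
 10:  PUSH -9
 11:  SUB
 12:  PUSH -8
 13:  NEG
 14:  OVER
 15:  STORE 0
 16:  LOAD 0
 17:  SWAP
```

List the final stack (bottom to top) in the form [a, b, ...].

PUSH -2 → [-2]
PUSH 1  → [-2, 1]
DUP     → [-2, 1, 1]
POP     → [-2, 1]
SUB     → [-3]
DUP     → [-3, -3]
MUL     → [9]
PUSH 10 → [9, 10]
DIV     → [0]
PUSH -9 → [0, -9]
SUB     → [9]
PUSH -8 → [9, -8]
NEG     → [9, 8]
OVER    → [9, 8, 9]
STORE 0 → [9, 8]
LOAD 0  → [9, 8, 9]
SWAP    → [9, 9, 8]

[9, 9, 8]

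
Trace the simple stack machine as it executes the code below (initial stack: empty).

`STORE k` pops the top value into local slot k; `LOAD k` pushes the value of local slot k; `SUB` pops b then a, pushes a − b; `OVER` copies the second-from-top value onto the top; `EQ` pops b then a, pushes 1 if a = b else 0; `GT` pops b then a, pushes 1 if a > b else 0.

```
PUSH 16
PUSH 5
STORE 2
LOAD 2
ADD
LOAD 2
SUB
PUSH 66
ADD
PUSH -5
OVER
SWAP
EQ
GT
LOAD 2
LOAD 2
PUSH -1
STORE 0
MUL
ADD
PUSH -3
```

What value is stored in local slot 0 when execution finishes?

PUSH 16  16
PUSH 5   16 5
STORE 2  16
LOAD 2   16 5
ADD      21
LOAD 2   21 5
SUB      16
PUSH 66  16 66
ADD      82
PUSH -5  82 -5
OVER     82 -5 82
SWAP     82 82 -5
EQ       82 0
GT       1
LOAD 2   1 5
LOAD 2   1 5 5
PUSH -1  1 5 5 -1
STORE 0  1 5 5
MUL      1 25
ADD      26
PUSH -3  26 -3

-1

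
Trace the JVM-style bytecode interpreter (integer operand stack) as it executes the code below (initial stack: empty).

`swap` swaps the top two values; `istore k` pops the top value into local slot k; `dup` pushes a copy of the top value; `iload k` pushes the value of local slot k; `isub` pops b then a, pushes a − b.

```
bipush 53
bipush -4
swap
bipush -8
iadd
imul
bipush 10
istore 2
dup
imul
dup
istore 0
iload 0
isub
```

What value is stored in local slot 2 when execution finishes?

10

bipush 53 : 53
bipush -4 : 53 -4
swap      : -4 53
bipush -8 : -4 53 -8
iadd      : -4 45
imul      : -180
bipush 10 : -180 10
istore 2  : -180
dup       : -180 -180
imul      : 32400
dup       : 32400 32400
istore 0  : 32400
iload 0   : 32400 32400
isub      : 0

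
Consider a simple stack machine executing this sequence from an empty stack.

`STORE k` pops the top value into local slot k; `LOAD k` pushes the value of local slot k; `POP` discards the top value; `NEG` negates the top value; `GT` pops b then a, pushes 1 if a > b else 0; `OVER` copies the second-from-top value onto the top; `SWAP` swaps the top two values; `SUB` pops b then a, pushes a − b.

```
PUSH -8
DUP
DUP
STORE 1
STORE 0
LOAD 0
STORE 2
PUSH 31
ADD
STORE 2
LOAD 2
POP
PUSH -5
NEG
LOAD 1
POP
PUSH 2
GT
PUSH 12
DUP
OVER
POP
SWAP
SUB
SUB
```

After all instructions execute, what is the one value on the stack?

1

PUSH -8  [-8]
DUP      [-8, -8]
DUP      [-8, -8, -8]
STORE 1  [-8, -8]
STORE 0  [-8]
LOAD 0   [-8, -8]
STORE 2  [-8]
PUSH 31  [-8, 31]
ADD      [23]
STORE 2  []
LOAD 2   [23]
POP      []
PUSH -5  [-5]
NEG      [5]
LOAD 1   [5, -8]
POP      [5]
PUSH 2   [5, 2]
GT       [1]
PUSH 12  [1, 12]
DUP      [1, 12, 12]
OVER     [1, 12, 12, 12]
POP      [1, 12, 12]
SWAP     [1, 12, 12]
SUB      [1, 0]
SUB      [1]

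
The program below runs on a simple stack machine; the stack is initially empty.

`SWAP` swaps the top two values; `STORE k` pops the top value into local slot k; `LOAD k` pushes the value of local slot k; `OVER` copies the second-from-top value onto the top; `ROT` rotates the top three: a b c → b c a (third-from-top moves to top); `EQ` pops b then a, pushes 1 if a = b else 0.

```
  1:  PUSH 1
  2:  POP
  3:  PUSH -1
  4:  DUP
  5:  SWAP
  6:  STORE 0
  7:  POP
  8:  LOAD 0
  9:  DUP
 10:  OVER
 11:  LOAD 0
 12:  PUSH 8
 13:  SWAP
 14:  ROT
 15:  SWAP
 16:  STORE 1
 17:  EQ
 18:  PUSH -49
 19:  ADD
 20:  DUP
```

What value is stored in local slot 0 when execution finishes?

PUSH 1   : 1
POP      : (empty)
PUSH -1  : -1
DUP      : -1 -1
SWAP     : -1 -1
STORE 0  : -1
POP      : (empty)
LOAD 0   : -1
DUP      : -1 -1
OVER     : -1 -1 -1
LOAD 0   : -1 -1 -1 -1
PUSH 8   : -1 -1 -1 -1 8
SWAP     : -1 -1 -1 8 -1
ROT      : -1 -1 8 -1 -1
SWAP     : -1 -1 8 -1 -1
STORE 1  : -1 -1 8 -1
EQ       : -1 -1 0
PUSH -49 : -1 -1 0 -49
ADD      : -1 -1 -49
DUP      : -1 -1 -49 -49

-1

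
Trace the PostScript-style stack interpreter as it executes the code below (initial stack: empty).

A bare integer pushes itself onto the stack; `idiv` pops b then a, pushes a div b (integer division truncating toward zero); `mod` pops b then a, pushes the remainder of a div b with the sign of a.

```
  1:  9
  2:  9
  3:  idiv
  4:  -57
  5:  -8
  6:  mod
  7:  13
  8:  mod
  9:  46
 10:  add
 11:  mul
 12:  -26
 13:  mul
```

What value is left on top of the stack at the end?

9    → [9]
9    → [9, 9]
idiv → [1]
-57  → [1, -57]
-8   → [1, -57, -8]
mod  → [1, -1]
13   → [1, -1, 13]
mod  → [1, -1]
46   → [1, -1, 46]
add  → [1, 45]
mul  → [45]
-26  → [45, -26]
mul  → [-1170]

-1170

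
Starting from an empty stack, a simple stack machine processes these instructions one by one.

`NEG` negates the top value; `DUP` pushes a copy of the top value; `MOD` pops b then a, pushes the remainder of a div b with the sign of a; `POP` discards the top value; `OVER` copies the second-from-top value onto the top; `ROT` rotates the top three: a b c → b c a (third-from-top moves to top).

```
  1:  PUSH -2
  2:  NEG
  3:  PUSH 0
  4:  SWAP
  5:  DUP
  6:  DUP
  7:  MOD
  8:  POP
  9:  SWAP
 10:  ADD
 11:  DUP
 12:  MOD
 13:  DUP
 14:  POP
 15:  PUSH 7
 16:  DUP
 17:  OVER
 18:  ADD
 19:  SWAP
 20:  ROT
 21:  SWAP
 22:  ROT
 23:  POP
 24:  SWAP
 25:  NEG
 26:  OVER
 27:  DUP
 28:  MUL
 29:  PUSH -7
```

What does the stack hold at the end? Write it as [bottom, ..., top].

[7, 0, 49, -7]

PUSH -2  [-2]
NEG      [2]
PUSH 0   [2, 0]
SWAP     [0, 2]
DUP      [0, 2, 2]
DUP      [0, 2, 2, 2]
MOD      [0, 2, 0]
POP      [0, 2]
SWAP     [2, 0]
ADD      [2]
DUP      [2, 2]
MOD      [0]
DUP      [0, 0]
POP      [0]
PUSH 7   [0, 7]
DUP      [0, 7, 7]
OVER     [0, 7, 7, 7]
ADD      [0, 7, 14]
SWAP     [0, 14, 7]
ROT      [14, 7, 0]
SWAP     [14, 0, 7]
ROT      [0, 7, 14]
POP      [0, 7]
SWAP     [7, 0]
NEG      [7, 0]
OVER     [7, 0, 7]
DUP      [7, 0, 7, 7]
MUL      [7, 0, 49]
PUSH -7  [7, 0, 49, -7]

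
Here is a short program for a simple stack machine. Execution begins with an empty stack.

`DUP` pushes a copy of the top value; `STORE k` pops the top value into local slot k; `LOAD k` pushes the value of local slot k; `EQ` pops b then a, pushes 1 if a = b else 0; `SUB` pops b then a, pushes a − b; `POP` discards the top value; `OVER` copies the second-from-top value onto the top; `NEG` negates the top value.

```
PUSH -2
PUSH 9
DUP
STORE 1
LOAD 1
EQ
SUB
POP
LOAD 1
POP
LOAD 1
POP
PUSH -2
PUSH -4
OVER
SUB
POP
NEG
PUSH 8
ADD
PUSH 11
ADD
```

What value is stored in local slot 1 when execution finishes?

PUSH -2 -> [-2]
PUSH 9  -> [-2, 9]
DUP     -> [-2, 9, 9]
STORE 1 -> [-2, 9]
LOAD 1  -> [-2, 9, 9]
EQ      -> [-2, 1]
SUB     -> [-3]
POP     -> []
LOAD 1  -> [9]
POP     -> []
LOAD 1  -> [9]
POP     -> []
PUSH -2 -> [-2]
PUSH -4 -> [-2, -4]
OVER    -> [-2, -4, -2]
SUB     -> [-2, -2]
POP     -> [-2]
NEG     -> [2]
PUSH 8  -> [2, 8]
ADD     -> [10]
PUSH 11 -> [10, 11]
ADD     -> [21]

9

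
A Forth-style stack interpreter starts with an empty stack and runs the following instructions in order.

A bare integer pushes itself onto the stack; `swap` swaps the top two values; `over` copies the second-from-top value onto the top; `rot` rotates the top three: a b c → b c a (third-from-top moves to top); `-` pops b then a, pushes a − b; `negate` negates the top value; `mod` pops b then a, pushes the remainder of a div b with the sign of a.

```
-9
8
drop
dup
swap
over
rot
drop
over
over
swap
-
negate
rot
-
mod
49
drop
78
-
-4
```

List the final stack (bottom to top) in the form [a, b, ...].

-9      [-9]
8       [-9, 8]
drop    [-9]
dup     [-9, -9]
swap    [-9, -9]
over    [-9, -9, -9]
rot     [-9, -9, -9]
drop    [-9, -9]
over    [-9, -9, -9]
over    [-9, -9, -9, -9]
swap    [-9, -9, -9, -9]
-       [-9, -9, 0]
negate  [-9, -9, 0]
rot     [-9, 0, -9]
-       [-9, 9]
mod     [0]
49      [0, 49]
drop    [0]
78      [0, 78]
-       [-78]
-4      [-78, -4]

[-78, -4]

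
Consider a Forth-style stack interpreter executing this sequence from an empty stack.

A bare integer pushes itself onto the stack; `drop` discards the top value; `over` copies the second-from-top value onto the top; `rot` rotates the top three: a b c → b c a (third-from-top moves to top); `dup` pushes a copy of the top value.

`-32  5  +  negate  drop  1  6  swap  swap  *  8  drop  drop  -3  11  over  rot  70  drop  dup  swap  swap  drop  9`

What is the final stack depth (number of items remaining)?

4

-32     [-32]
5       [-32, 5]
+       [-27]
negate  [27]
drop    []
1       [1]
6       [1, 6]
swap    [6, 1]
swap    [1, 6]
*       [6]
8       [6, 8]
drop    [6]
drop    []
-3      [-3]
11      [-3, 11]
over    [-3, 11, -3]
rot     [11, -3, -3]
70      [11, -3, -3, 70]
drop    [11, -3, -3]
dup     [11, -3, -3, -3]
swap    [11, -3, -3, -3]
swap    [11, -3, -3, -3]
drop    [11, -3, -3]
9       [11, -3, -3, 9]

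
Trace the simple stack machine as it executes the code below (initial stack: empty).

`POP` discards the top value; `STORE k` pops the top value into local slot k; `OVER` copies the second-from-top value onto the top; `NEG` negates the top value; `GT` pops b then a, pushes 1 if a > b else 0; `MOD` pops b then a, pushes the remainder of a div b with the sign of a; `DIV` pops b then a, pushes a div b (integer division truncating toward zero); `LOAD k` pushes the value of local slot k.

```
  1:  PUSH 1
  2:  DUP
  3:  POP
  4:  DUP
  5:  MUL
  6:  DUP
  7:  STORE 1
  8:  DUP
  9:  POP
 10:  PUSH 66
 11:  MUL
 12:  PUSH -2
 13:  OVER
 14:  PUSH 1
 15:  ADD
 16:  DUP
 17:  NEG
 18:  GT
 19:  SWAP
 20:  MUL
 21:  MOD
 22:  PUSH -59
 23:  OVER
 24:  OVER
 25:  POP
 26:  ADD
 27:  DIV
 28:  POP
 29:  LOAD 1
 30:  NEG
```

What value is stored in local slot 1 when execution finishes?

1

PUSH 1   -> [1]
DUP      -> [1, 1]
POP      -> [1]
DUP      -> [1, 1]
MUL      -> [1]
DUP      -> [1, 1]
STORE 1  -> [1]
DUP      -> [1, 1]
POP      -> [1]
PUSH 66  -> [1, 66]
MUL      -> [66]
PUSH -2  -> [66, -2]
OVER     -> [66, -2, 66]
PUSH 1   -> [66, -2, 66, 1]
ADD      -> [66, -2, 67]
DUP      -> [66, -2, 67, 67]
NEG      -> [66, -2, 67, -67]
GT       -> [66, -2, 1]
SWAP     -> [66, 1, -2]
MUL      -> [66, -2]
MOD      -> [0]
PUSH -59 -> [0, -59]
OVER     -> [0, -59, 0]
OVER     -> [0, -59, 0, -59]
POP      -> [0, -59, 0]
ADD      -> [0, -59]
DIV      -> [0]
POP      -> []
LOAD 1   -> [1]
NEG      -> [-1]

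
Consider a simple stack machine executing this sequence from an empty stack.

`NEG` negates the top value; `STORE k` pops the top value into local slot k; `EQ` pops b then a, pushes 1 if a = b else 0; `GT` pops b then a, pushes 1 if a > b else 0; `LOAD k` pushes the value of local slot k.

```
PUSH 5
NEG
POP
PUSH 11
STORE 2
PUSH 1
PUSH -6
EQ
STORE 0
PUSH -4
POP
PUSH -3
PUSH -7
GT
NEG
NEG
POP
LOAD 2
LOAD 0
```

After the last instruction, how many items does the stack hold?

2

PUSH 5   5
NEG      -5
POP      (empty)
PUSH 11  11
STORE 2  (empty)
PUSH 1   1
PUSH -6  1 -6
EQ       0
STORE 0  (empty)
PUSH -4  -4
POP      (empty)
PUSH -3  -3
PUSH -7  -3 -7
GT       1
NEG      -1
NEG      1
POP      (empty)
LOAD 2   11
LOAD 0   11 0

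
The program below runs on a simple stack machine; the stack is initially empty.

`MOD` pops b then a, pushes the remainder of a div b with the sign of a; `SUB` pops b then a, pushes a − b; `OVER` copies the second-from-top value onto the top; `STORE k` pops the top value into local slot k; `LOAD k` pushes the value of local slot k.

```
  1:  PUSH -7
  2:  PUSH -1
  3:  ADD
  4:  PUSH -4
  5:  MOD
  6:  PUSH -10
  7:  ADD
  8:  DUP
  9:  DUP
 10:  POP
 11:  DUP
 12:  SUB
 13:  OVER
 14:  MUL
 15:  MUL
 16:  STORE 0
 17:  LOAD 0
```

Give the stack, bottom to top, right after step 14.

PUSH -7  -> [-7]
PUSH -1  -> [-7, -1]
ADD      -> [-8]
PUSH -4  -> [-8, -4]
MOD      -> [0]
PUSH -10 -> [0, -10]
ADD      -> [-10]
DUP      -> [-10, -10]
DUP      -> [-10, -10, -10]
POP      -> [-10, -10]
DUP      -> [-10, -10, -10]
SUB      -> [-10, 0]
OVER     -> [-10, 0, -10]
MUL      -> [-10, 0]

[-10, 0]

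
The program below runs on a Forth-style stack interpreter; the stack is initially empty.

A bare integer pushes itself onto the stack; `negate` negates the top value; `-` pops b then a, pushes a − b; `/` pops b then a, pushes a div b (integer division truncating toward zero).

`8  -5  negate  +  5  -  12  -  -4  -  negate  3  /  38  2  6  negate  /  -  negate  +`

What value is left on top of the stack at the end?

8      → 8
-5     → 8 -5
negate → 8 5
+      → 13
5      → 13 5
-      → 8
12     → 8 12
-      → -4
-4     → -4 -4
-      → 0
negate → 0
3      → 0 3
/      → 0
38     → 0 38
2      → 0 38 2
6      → 0 38 2 6
negate → 0 38 2 -6
/      → 0 38 0
-      → 0 38
negate → 0 -38
+      → -38

-38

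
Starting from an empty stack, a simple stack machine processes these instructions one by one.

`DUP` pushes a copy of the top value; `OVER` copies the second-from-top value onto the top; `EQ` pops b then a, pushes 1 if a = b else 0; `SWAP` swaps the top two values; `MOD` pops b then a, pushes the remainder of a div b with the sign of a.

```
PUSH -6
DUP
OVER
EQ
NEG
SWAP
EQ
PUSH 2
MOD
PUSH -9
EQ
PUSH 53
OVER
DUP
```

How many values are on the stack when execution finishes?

PUSH -6 → [-6]
DUP     → [-6, -6]
OVER    → [-6, -6, -6]
EQ      → [-6, 1]
NEG     → [-6, -1]
SWAP    → [-1, -6]
EQ      → [0]
PUSH 2  → [0, 2]
MOD     → [0]
PUSH -9 → [0, -9]
EQ      → [0]
PUSH 53 → [0, 53]
OVER    → [0, 53, 0]
DUP     → [0, 53, 0, 0]

4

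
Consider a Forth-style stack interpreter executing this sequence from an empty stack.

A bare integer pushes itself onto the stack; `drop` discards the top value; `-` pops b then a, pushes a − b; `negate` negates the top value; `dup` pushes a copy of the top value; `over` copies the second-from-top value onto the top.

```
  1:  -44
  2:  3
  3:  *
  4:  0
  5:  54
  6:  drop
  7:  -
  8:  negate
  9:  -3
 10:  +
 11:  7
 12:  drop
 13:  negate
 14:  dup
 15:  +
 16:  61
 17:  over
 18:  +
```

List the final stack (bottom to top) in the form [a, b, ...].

-44    : -44
3      : -44 3
*      : -132
0      : -132 0
54     : -132 0 54
drop   : -132 0
-      : -132
negate : 132
-3     : 132 -3
+      : 129
7      : 129 7
drop   : 129
negate : -129
dup    : -129 -129
+      : -258
61     : -258 61
over   : -258 61 -258
+      : -258 -197

[-258, -197]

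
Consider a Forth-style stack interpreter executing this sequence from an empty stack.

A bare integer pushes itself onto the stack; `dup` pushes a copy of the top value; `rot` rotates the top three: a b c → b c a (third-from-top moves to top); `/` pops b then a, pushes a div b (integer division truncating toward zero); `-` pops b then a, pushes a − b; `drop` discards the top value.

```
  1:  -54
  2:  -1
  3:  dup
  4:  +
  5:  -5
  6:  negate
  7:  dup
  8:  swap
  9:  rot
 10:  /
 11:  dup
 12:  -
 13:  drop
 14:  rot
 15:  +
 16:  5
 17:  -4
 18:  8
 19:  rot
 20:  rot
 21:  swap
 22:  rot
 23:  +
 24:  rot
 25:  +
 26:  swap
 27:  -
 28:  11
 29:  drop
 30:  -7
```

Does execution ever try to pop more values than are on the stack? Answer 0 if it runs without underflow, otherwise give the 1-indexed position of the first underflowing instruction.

14

-54    -> [-54]
-1     -> [-54, -1]
dup    -> [-54, -1, -1]
+      -> [-54, -2]
-5     -> [-54, -2, -5]
negate -> [-54, -2, 5]
dup    -> [-54, -2, 5, 5]
swap   -> [-54, -2, 5, 5]
rot    -> [-54, 5, 5, -2]
/      -> [-54, 5, -2]
dup    -> [-54, 5, -2, -2]
-      -> [-54, 5, 0]
drop   -> [-54, 5]
rot  — needs 3 operands, stack has 2 → underflow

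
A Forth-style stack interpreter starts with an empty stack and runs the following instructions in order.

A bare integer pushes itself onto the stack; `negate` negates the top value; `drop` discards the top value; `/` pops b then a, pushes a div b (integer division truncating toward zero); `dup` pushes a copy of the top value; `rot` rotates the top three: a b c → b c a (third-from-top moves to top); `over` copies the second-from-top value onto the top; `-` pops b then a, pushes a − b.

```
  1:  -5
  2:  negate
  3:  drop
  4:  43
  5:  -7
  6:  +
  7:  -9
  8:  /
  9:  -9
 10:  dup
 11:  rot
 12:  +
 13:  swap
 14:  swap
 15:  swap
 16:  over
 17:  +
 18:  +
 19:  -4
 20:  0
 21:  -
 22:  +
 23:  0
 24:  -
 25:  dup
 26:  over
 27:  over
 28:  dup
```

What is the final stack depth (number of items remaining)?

-5     → -5
negate → 5
drop   → (empty)
43     → 43
-7     → 43 -7
+      → 36
-9     → 36 -9
/      → -4
-9     → -4 -9
dup    → -4 -9 -9
rot    → -9 -9 -4
+      → -9 -13
swap   → -13 -9
swap   → -9 -13
swap   → -13 -9
over   → -13 -9 -13
+      → -13 -22
+      → -35
-4     → -35 -4
0      → -35 -4 0
-      → -35 -4
+      → -39
0      → -39 0
-      → -39
dup    → -39 -39
over   → -39 -39 -39
over   → -39 -39 -39 -39
dup    → -39 -39 -39 -39 -39

5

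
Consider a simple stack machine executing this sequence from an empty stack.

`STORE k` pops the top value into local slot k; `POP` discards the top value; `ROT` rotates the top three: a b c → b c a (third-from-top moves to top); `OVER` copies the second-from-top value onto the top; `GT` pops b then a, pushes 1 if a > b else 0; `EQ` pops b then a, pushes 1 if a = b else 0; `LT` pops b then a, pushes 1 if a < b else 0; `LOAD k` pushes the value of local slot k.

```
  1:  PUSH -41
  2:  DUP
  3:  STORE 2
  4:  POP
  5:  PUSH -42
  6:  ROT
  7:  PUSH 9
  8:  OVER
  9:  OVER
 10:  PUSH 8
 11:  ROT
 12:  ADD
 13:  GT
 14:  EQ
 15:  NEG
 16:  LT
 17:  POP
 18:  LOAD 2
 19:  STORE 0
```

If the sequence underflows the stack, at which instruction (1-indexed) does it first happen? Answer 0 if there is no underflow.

6

PUSH -41 : -41
DUP      : -41 -41
STORE 2  : -41
POP      : (empty)
PUSH -42 : -42
ROT  — needs 3 operands, stack has 1 → underflow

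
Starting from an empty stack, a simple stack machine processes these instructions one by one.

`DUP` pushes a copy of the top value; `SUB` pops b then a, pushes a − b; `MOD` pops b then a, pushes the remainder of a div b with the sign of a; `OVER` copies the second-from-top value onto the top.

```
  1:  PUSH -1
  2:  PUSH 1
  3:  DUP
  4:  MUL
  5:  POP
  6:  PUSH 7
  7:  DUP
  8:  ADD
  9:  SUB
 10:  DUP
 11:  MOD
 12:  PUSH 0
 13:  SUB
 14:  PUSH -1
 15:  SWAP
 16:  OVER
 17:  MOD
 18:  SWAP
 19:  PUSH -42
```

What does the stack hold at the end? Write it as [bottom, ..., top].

PUSH -1   [-1]
PUSH 1    [-1, 1]
DUP       [-1, 1, 1]
MUL       [-1, 1]
POP       [-1]
PUSH 7    [-1, 7]
DUP       [-1, 7, 7]
ADD       [-1, 14]
SUB       [-15]
DUP       [-15, -15]
MOD       [0]
PUSH 0    [0, 0]
SUB       [0]
PUSH -1   [0, -1]
SWAP      [-1, 0]
OVER      [-1, 0, -1]
MOD       [-1, 0]
SWAP      [0, -1]
PUSH -42  [0, -1, -42]

[0, -1, -42]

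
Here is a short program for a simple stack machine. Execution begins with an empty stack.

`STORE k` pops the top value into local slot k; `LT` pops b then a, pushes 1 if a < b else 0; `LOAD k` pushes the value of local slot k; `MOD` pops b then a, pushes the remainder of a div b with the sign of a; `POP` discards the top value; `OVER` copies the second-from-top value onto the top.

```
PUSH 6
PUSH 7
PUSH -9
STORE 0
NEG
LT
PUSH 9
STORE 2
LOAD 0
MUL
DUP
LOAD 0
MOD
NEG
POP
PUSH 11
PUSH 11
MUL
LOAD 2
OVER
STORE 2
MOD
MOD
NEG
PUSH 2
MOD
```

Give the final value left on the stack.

0

PUSH 6   [6]
PUSH 7   [6, 7]
PUSH -9  [6, 7, -9]
STORE 0  [6, 7]
NEG      [6, -7]
LT       [0]
PUSH 9   [0, 9]
STORE 2  [0]
LOAD 0   [0, -9]
MUL      [0]
DUP      [0, 0]
LOAD 0   [0, 0, -9]
MOD      [0, 0]
NEG      [0, 0]
POP      [0]
PUSH 11  [0, 11]
PUSH 11  [0, 11, 11]
MUL      [0, 121]
LOAD 2   [0, 121, 9]
OVER     [0, 121, 9, 121]
STORE 2  [0, 121, 9]
MOD      [0, 4]
MOD      [0]
NEG      [0]
PUSH 2   [0, 2]
MOD      [0]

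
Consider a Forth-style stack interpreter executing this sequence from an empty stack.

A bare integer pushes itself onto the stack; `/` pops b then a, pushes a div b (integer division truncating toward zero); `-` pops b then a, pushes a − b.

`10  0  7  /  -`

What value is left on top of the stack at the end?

10  10
0   10 0
7   10 0 7
/   10 0
-   10

10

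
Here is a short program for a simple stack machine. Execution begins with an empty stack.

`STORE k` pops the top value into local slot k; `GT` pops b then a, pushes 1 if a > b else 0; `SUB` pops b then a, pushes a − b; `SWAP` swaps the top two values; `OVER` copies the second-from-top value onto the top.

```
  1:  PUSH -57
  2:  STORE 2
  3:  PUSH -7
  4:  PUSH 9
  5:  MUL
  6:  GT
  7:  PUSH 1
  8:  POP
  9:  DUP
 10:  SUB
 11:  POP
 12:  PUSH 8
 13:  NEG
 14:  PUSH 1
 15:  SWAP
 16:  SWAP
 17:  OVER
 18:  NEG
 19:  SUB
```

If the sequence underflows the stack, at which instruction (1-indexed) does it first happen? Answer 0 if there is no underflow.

PUSH -57 → [-57]
STORE 2  → []
PUSH -7  → [-7]
PUSH 9   → [-7, 9]
MUL      → [-63]
GT  — needs 2 operands, stack has 1 → underflow

6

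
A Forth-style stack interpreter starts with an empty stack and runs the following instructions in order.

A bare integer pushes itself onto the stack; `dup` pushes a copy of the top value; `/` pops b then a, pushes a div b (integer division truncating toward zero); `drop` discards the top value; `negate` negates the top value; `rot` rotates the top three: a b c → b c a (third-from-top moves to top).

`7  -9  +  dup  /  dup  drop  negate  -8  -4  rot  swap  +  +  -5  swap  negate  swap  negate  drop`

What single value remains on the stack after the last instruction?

13

7       [7]
-9      [7, -9]
+       [-2]
dup     [-2, -2]
/       [1]
dup     [1, 1]
drop    [1]
negate  [-1]
-8      [-1, -8]
-4      [-1, -8, -4]
rot     [-8, -4, -1]
swap    [-8, -1, -4]
+       [-8, -5]
+       [-13]
-5      [-13, -5]
swap    [-5, -13]
negate  [-5, 13]
swap    [13, -5]
negate  [13, 5]
drop    [13]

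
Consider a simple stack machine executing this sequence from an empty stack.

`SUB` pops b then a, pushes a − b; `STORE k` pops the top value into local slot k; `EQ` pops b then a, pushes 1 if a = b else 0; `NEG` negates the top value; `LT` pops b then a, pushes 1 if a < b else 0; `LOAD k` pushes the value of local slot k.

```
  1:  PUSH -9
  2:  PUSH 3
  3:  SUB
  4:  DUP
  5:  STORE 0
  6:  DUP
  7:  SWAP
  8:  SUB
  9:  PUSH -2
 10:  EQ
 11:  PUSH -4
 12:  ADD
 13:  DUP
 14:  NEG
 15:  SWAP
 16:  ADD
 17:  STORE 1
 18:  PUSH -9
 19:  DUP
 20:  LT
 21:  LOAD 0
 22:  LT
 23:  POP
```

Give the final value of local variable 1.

0

PUSH -9 -> [-9]
PUSH 3  -> [-9, 3]
SUB     -> [-12]
DUP     -> [-12, -12]
STORE 0 -> [-12]
DUP     -> [-12, -12]
SWAP    -> [-12, -12]
SUB     -> [0]
PUSH -2 -> [0, -2]
EQ      -> [0]
PUSH -4 -> [0, -4]
ADD     -> [-4]
DUP     -> [-4, -4]
NEG     -> [-4, 4]
SWAP    -> [4, -4]
ADD     -> [0]
STORE 1 -> []
PUSH -9 -> [-9]
DUP     -> [-9, -9]
LT      -> [0]
LOAD 0  -> [0, -12]
LT      -> [0]
POP     -> []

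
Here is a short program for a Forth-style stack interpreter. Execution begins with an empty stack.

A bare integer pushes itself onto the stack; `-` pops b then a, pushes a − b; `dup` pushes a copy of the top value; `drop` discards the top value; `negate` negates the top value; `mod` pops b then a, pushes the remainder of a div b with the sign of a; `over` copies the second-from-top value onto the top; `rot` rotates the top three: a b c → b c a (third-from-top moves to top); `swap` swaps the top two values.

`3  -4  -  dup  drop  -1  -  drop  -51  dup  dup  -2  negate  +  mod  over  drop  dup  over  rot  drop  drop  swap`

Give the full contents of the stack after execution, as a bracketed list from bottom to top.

3      -> [3]
-4     -> [3, -4]
-      -> [7]
dup    -> [7, 7]
drop   -> [7]
-1     -> [7, -1]
-      -> [8]
drop   -> []
-51    -> [-51]
dup    -> [-51, -51]
dup    -> [-51, -51, -51]
-2     -> [-51, -51, -51, -2]
negate -> [-51, -51, -51, 2]
+      -> [-51, -51, -49]
mod    -> [-51, -2]
over   -> [-51, -2, -51]
drop   -> [-51, -2]
dup    -> [-51, -2, -2]
over   -> [-51, -2, -2, -2]
rot    -> [-51, -2, -2, -2]
drop   -> [-51, -2, -2]
drop   -> [-51, -2]
swap   -> [-2, -51]

[-2, -51]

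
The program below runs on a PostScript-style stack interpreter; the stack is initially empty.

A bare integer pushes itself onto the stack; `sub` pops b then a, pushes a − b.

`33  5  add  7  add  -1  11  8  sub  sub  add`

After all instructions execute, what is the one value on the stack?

33  → 33
5   → 33 5
add → 38
7   → 38 7
add → 45
-1  → 45 -1
11  → 45 -1 11
8   → 45 -1 11 8
sub → 45 -1 3
sub → 45 -4
add → 41

41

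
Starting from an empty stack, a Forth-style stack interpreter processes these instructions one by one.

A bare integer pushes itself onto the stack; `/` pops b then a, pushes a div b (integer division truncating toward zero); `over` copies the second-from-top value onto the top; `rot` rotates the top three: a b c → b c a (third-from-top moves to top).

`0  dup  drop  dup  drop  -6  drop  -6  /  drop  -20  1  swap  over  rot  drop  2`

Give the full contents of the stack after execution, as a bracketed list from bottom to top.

[-20, 1, 2]

0    → [0]
dup  → [0, 0]
drop → [0]
dup  → [0, 0]
drop → [0]
-6   → [0, -6]
drop → [0]
-6   → [0, -6]
/    → [0]
drop → []
-20  → [-20]
1    → [-20, 1]
swap → [1, -20]
over → [1, -20, 1]
rot  → [-20, 1, 1]
drop → [-20, 1]
2    → [-20, 1, 2]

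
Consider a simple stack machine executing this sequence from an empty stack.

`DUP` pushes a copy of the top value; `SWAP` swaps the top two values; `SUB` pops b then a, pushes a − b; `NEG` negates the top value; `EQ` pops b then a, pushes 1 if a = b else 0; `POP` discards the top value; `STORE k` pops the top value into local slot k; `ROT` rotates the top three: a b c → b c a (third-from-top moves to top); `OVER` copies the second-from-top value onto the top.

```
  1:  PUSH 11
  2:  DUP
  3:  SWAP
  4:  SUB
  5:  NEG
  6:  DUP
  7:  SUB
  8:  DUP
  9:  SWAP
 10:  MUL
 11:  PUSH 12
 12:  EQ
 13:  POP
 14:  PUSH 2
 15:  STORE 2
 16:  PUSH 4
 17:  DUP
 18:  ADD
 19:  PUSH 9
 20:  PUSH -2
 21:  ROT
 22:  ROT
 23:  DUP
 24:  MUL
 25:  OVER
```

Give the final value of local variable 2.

2

PUSH 11 : [11]
DUP     : [11, 11]
SWAP    : [11, 11]
SUB     : [0]
NEG     : [0]
DUP     : [0, 0]
SUB     : [0]
DUP     : [0, 0]
SWAP    : [0, 0]
MUL     : [0]
PUSH 12 : [0, 12]
EQ      : [0]
POP     : []
PUSH 2  : [2]
STORE 2 : []
PUSH 4  : [4]
DUP     : [4, 4]
ADD     : [8]
PUSH 9  : [8, 9]
PUSH -2 : [8, 9, -2]
ROT     : [9, -2, 8]
ROT     : [-2, 8, 9]
DUP     : [-2, 8, 9, 9]
MUL     : [-2, 8, 81]
OVER    : [-2, 8, 81, 8]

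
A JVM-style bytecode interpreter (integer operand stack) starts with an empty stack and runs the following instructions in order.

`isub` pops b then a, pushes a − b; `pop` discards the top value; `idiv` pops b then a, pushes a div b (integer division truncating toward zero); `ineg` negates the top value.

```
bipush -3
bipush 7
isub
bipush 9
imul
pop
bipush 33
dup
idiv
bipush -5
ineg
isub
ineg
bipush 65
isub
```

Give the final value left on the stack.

bipush -3 : [-3]
bipush 7  : [-3, 7]
isub      : [-10]
bipush 9  : [-10, 9]
imul      : [-90]
pop       : []
bipush 33 : [33]
dup       : [33, 33]
idiv      : [1]
bipush -5 : [1, -5]
ineg      : [1, 5]
isub      : [-4]
ineg      : [4]
bipush 65 : [4, 65]
isub      : [-61]

-61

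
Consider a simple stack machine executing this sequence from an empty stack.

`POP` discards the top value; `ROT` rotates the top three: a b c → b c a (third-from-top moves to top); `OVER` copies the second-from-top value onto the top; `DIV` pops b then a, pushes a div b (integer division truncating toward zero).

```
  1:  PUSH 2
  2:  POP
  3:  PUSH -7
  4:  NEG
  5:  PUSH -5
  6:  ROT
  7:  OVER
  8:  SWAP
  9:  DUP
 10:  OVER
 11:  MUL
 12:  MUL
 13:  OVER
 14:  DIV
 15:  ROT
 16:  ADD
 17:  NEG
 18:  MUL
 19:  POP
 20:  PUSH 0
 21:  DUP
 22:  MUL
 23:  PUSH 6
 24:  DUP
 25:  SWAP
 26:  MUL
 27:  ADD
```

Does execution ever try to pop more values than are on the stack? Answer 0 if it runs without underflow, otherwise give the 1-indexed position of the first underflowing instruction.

PUSH 2  → 2
POP     → (empty)
PUSH -7 → -7
NEG     → 7
PUSH -5 → 7 -5
ROT  — needs 3 operands, stack has 2 → underflow

6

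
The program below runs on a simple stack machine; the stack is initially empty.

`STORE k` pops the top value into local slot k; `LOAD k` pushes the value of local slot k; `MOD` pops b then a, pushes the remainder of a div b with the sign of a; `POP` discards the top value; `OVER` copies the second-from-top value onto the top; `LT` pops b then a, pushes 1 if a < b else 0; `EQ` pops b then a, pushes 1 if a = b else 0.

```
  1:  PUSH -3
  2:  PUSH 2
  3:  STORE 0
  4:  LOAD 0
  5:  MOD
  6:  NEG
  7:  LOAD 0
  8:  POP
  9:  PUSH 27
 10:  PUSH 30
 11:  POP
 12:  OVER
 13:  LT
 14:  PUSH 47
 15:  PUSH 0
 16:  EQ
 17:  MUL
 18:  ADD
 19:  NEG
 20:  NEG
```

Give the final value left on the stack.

PUSH -3 -> -3
PUSH 2  -> -3 2
STORE 0 -> -3
LOAD 0  -> -3 2
MOD     -> -1
NEG     -> 1
LOAD 0  -> 1 2
POP     -> 1
PUSH 27 -> 1 27
PUSH 30 -> 1 27 30
POP     -> 1 27
OVER    -> 1 27 1
LT      -> 1 0
PUSH 47 -> 1 0 47
PUSH 0  -> 1 0 47 0
EQ      -> 1 0 0
MUL     -> 1 0
ADD     -> 1
NEG     -> -1
NEG     -> 1

1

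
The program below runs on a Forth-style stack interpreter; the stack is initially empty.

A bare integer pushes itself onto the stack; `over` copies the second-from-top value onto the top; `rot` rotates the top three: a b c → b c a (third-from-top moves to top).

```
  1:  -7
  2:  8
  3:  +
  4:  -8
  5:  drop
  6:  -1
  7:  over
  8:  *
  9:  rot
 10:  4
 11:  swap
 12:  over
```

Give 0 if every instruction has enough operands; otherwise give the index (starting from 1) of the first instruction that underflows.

-7   → -7
8    → -7 8
+    → 1
-8   → 1 -8
drop → 1
-1   → 1 -1
over → 1 -1 1
*    → 1 -1
rot  — needs 3 operands, stack has 2 → underflow

9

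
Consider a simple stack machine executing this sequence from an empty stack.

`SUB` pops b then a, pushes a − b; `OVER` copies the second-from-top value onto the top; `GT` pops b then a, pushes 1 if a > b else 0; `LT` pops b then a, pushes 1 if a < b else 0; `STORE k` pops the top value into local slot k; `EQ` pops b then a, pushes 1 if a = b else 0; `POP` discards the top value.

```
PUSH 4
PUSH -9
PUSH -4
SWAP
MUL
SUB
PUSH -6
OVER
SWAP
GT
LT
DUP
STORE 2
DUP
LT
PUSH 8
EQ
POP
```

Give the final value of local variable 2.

1

PUSH 4  : [4]
PUSH -9 : [4, -9]
PUSH -4 : [4, -9, -4]
SWAP    : [4, -4, -9]
MUL     : [4, 36]
SUB     : [-32]
PUSH -6 : [-32, -6]
OVER    : [-32, -6, -32]
SWAP    : [-32, -32, -6]
GT      : [-32, 0]
LT      : [1]
DUP     : [1, 1]
STORE 2 : [1]
DUP     : [1, 1]
LT      : [0]
PUSH 8  : [0, 8]
EQ      : [0]
POP     : []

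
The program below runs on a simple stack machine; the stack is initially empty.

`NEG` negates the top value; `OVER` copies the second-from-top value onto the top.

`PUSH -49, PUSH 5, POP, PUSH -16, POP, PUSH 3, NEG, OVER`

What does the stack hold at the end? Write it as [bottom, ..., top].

PUSH -49 -> -49
PUSH 5   -> -49 5
POP      -> -49
PUSH -16 -> -49 -16
POP      -> -49
PUSH 3   -> -49 3
NEG      -> -49 -3
OVER     -> -49 -3 -49

[-49, -3, -49]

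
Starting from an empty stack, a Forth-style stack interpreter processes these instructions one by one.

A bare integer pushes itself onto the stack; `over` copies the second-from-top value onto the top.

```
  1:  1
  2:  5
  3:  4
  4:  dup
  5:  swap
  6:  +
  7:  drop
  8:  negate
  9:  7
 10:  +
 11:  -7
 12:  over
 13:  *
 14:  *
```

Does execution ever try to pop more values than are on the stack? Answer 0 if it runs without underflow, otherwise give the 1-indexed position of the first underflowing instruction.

0

1      → [1]
5      → [1, 5]
4      → [1, 5, 4]
dup    → [1, 5, 4, 4]
swap   → [1, 5, 4, 4]
+      → [1, 5, 8]
drop   → [1, 5]
negate → [1, -5]
7      → [1, -5, 7]
+      → [1, 2]
-7     → [1, 2, -7]
over   → [1, 2, -7, 2]
*      → [1, 2, -14]
*      → [1, -28]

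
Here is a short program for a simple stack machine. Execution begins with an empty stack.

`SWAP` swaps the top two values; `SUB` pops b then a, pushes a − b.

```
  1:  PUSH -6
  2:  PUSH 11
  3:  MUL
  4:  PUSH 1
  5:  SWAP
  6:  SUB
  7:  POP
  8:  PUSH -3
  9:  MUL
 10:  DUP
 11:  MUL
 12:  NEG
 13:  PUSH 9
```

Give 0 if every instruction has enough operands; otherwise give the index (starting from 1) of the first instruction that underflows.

9

PUSH -6  [-6]
PUSH 11  [-6, 11]
MUL      [-66]
PUSH 1   [-66, 1]
SWAP     [1, -66]
SUB      [67]
POP      []
PUSH -3  [-3]
MUL  — needs 2 operands, stack has 1 → underflow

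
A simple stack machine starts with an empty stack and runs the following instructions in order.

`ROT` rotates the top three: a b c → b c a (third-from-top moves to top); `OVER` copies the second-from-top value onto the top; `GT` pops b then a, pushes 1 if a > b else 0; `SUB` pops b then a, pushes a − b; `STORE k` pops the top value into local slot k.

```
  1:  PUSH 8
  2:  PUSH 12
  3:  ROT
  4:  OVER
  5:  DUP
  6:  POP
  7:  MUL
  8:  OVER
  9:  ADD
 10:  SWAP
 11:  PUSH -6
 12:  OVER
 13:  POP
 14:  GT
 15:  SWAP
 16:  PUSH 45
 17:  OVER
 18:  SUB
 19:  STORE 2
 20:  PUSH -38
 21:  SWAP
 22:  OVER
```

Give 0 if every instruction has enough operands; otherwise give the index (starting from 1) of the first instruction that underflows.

PUSH 8  : [8]
PUSH 12 : [8, 12]
ROT  — needs 3 operands, stack has 2 → underflow

3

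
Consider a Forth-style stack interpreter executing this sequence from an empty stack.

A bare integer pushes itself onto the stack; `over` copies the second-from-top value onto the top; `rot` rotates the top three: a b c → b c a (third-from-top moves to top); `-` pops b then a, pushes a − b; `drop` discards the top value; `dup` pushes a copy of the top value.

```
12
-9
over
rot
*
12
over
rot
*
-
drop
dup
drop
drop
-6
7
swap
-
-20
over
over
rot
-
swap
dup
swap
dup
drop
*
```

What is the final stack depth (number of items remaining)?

12   : 12
-9   : 12 -9
over : 12 -9 12
rot  : -9 12 12
*    : -9 144
12   : -9 144 12
over : -9 144 12 144
rot  : -9 12 144 144
*    : -9 12 20736
-    : -9 -20724
drop : -9
dup  : -9 -9
drop : -9
drop : (empty)
-6   : -6
7    : -6 7
swap : 7 -6
-    : 13
-20  : 13 -20
over : 13 -20 13
over : 13 -20 13 -20
rot  : 13 13 -20 -20
-    : 13 13 0
swap : 13 0 13
dup  : 13 0 13 13
swap : 13 0 13 13
dup  : 13 0 13 13 13
drop : 13 0 13 13
*    : 13 0 169

3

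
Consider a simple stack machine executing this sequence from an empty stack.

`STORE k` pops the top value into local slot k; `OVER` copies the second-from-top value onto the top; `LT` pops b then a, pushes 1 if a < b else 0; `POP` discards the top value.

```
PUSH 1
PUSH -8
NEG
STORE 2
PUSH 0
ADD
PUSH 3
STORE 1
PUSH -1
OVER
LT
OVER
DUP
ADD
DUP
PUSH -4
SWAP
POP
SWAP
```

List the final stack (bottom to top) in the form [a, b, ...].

[1, 1, -4, 2]

PUSH 1  → 1
PUSH -8 → 1 -8
NEG     → 1 8
STORE 2 → 1
PUSH 0  → 1 0
ADD     → 1
PUSH 3  → 1 3
STORE 1 → 1
PUSH -1 → 1 -1
OVER    → 1 -1 1
LT      → 1 1
OVER    → 1 1 1
DUP     → 1 1 1 1
ADD     → 1 1 2
DUP     → 1 1 2 2
PUSH -4 → 1 1 2 2 -4
SWAP    → 1 1 2 -4 2
POP     → 1 1 2 -4
SWAP    → 1 1 -4 2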